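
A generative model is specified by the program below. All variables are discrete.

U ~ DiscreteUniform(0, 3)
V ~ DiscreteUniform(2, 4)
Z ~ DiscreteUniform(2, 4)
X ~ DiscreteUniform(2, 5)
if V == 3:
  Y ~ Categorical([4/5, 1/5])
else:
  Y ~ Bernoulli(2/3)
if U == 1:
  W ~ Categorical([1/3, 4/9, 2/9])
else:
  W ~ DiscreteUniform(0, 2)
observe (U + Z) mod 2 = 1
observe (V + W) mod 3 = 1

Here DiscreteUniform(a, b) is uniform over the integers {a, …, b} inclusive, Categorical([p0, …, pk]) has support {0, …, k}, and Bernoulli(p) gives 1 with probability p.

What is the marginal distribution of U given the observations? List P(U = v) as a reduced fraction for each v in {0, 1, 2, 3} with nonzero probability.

P(U=0) = 1/6, P(U=1) = 1/3, P(U=2) = 1/6, P(U=3) = 1/3

Enumerate traces; 144 have nonzero weight after conditioning:
  (U=0, V=2, Z=3, X=2, Y=0, W=2) weight 1/1296
  (U=0, V=2, Z=3, X=2, Y=1, W=2) weight 1/648
  (U=0, V=2, Z=3, X=3, Y=0, W=2) weight 1/1296
  (U=0, V=2, Z=3, X=3, Y=1, W=2) weight 1/648
  (U=0, V=2, Z=3, X=4, Y=0, W=2) weight 1/1296
  (U=0, V=2, Z=3, X=4, Y=1, W=2) weight 1/648
  (U=0, V=2, Z=3, X=5, Y=0, W=2) weight 1/1296
  (U=0, V=2, Z=3, X=5, Y=1, W=2) weight 1/648
  (U=1, V=2, Z=2, X=2, Y=0, W=2) weight 1/1944
  (U=2, V=2, Z=3, X=2, Y=0, W=2) weight 1/1296
  … 134 more
Group by U:
  weight(U=0) = 1/36
  weight(U=1) = 1/18
  weight(U=2) = 1/36
  weight(U=3) = 1/18
Total weight = 1/36 + 1/18 + 1/36 + 1/18 = 1/6
P(U=0 | obs) = 1/36 / 1/6 = 1/6
P(U=1 | obs) = 1/18 / 1/6 = 1/3
P(U=2 | obs) = 1/36 / 1/6 = 1/6
P(U=3 | obs) = 1/18 / 1/6 = 1/3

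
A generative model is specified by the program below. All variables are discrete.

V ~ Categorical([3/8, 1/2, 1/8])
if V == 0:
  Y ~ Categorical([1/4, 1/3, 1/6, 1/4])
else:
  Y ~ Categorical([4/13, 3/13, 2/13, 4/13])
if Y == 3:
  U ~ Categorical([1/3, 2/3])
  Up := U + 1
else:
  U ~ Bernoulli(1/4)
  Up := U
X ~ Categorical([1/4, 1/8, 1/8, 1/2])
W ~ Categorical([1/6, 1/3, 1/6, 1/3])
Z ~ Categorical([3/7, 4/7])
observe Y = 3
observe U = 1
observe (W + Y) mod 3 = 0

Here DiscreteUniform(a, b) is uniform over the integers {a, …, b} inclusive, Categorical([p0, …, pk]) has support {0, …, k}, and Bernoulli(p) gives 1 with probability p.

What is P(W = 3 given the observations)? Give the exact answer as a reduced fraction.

P(W = 3 | obs) = 2/3

Enumerate traces; 48 have nonzero weight after conditioning:
  (V=0, Y=3, U=1, X=0, W=0, Z=0) weight 1/896
  (V=0, Y=3, U=1, X=0, W=0, Z=1) weight 1/672
  (V=0, Y=3, U=1, X=0, W=3, Z=0) weight 1/448
  (V=0, Y=3, U=1, X=0, W=3, Z=1) weight 1/336
  (V=0, Y=3, U=1, X=1, W=0, Z=0) weight 1/1792
  (V=0, Y=3, U=1, X=1, W=0, Z=1) weight 1/1344
  (V=0, Y=3, U=1, X=1, W=3, Z=0) weight 1/896
  (V=0, Y=3, U=1, X=1, W=3, Z=1) weight 1/672
  … 40 more
Group by W:
  weight(W=0) = 119/3744
  weight(W=3) = 119/1872
Total weight = 119/3744 + 119/1872 = 119/1248
P(W=0 | obs) = 119/3744 / 119/1248 = 1/3
P(W=3 | obs) = 119/1872 / 119/1248 = 2/3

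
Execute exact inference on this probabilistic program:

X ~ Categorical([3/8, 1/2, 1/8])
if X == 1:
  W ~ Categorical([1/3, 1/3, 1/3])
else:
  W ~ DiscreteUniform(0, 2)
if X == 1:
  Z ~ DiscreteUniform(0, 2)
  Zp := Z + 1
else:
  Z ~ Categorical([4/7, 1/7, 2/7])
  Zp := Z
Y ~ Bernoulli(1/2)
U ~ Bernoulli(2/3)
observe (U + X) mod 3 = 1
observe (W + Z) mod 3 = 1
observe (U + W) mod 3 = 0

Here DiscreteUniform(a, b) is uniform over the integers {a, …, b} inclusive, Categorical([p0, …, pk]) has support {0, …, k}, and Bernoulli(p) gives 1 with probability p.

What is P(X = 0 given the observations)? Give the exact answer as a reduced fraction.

Enumerate traces; 4 have nonzero weight after conditioning:
  (X=0, W=2, Z=2, Y=0, U=1) weight 1/84
  (X=0, W=2, Z=2, Y=1, U=1) weight 1/84
  (X=1, W=0, Z=1, Y=0, U=0) weight 1/108
  (X=1, W=0, Z=1, Y=1, U=0) weight 1/108
Group by X:
  weight(X=0) = 1/42
  weight(X=1) = 1/54
Total weight = 1/42 + 1/54 = 8/189
P(X=0 | obs) = 1/42 / 8/189 = 9/16
P(X=1 | obs) = 1/54 / 8/189 = 7/16

P(X = 0 | obs) = 9/16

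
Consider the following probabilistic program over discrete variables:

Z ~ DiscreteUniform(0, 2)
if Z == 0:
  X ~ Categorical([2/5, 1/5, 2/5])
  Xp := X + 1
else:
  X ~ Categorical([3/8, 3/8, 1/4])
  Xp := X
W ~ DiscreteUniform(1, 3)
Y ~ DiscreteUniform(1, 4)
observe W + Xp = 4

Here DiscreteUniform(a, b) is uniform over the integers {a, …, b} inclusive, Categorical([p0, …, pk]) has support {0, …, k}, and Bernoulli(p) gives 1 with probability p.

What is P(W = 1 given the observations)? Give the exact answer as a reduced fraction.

Enumerate traces; 28 have nonzero weight after conditioning:
  (Z=0, X=0, W=3, Y=1) weight 1/90
  (Z=0, X=0, W=3, Y=2) weight 1/90
  (Z=0, X=0, W=3, Y=3) weight 1/90
  (Z=0, X=0, W=3, Y=4) weight 1/90
  (Z=0, X=1, W=2, Y=1) weight 1/180
  (Z=0, X=1, W=2, Y=2) weight 1/180
  (Z=0, X=1, W=2, Y=3) weight 1/180
  (Z=0, X=1, W=2, Y=4) weight 1/180
  (Z=0, X=2, W=1, Y=1) weight 1/90
  … 19 more
Group by W:
  weight(W=1) = 2/45
  weight(W=2) = 7/90
  weight(W=3) = 23/180
Total weight = 2/45 + 7/90 + 23/180 = 1/4
P(W=1 | obs) = 2/45 / 1/4 = 8/45
P(W=2 | obs) = 7/90 / 1/4 = 14/45
P(W=3 | obs) = 23/180 / 1/4 = 23/45

P(W = 1 | obs) = 8/45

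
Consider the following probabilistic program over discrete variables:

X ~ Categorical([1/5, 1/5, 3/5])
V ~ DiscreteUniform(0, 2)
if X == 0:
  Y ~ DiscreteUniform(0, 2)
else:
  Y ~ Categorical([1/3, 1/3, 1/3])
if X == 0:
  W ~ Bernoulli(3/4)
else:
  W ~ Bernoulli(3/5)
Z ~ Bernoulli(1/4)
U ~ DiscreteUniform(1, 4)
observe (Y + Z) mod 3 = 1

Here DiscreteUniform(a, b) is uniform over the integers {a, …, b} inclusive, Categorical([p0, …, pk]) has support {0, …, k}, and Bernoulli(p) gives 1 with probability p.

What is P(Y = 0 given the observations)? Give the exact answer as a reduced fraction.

P(Y = 0 | obs) = 1/4

Enumerate traces; 144 have nonzero weight after conditioning:
  (X=0, V=0, Y=0, W=0, Z=1, U=1) weight 1/2880
  (X=0, V=0, Y=0, W=0, Z=1, U=2) weight 1/2880
  (X=0, V=0, Y=0, W=0, Z=1, U=3) weight 1/2880
  (X=0, V=0, Y=0, W=0, Z=1, U=4) weight 1/2880
  (X=0, V=0, Y=0, W=1, Z=1, U=1) weight 1/960
  (X=0, V=0, Y=0, W=1, Z=1, U=2) weight 1/960
  (X=0, V=0, Y=0, W=1, Z=1, U=3) weight 1/960
  (X=0, V=0, Y=0, W=1, Z=1, U=4) weight 1/960
  (X=0, V=0, Y=1, W=0, Z=0, U=1) weight 1/960
  … 135 more
Group by Y:
  weight(Y=0) = 1/12
  weight(Y=1) = 1/4
Total weight = 1/12 + 1/4 = 1/3
P(Y=0 | obs) = 1/12 / 1/3 = 1/4
P(Y=1 | obs) = 1/4 / 1/3 = 3/4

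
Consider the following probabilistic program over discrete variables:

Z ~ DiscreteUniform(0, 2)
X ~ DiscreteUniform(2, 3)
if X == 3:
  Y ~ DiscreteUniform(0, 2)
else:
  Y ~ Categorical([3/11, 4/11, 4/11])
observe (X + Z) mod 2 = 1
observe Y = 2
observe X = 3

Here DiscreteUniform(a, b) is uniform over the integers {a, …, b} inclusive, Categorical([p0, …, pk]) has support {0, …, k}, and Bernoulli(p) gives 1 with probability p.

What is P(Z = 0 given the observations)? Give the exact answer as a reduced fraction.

P(Z = 0 | obs) = 1/2

Enumerate traces; 2 have nonzero weight after conditioning:
  (Z=0, X=3, Y=2) weight 1/18
  (Z=2, X=3, Y=2) weight 1/18
Group by Z:
  weight(Z=0) = 1/18
  weight(Z=2) = 1/18
Total weight = 1/18 + 1/18 = 1/9
P(Z=0 | obs) = 1/18 / 1/9 = 1/2
P(Z=2 | obs) = 1/18 / 1/9 = 1/2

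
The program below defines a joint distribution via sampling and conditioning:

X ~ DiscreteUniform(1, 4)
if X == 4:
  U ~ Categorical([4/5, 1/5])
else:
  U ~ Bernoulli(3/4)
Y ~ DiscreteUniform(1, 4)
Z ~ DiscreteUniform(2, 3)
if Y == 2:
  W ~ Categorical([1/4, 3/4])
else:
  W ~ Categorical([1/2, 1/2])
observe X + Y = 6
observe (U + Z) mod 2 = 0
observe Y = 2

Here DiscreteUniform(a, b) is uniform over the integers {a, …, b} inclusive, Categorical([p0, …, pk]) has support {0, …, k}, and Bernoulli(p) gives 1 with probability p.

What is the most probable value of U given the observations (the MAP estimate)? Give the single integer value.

Enumerate traces; 4 have nonzero weight after conditioning:
  (X=4, U=0, Y=2, Z=2, W=0) weight 1/160
  (X=4, U=0, Y=2, Z=2, W=1) weight 3/160
  (X=4, U=1, Y=2, Z=3, W=0) weight 1/640
  (X=4, U=1, Y=2, Z=3, W=1) weight 3/640
Group by U:
  weight(U=0) = 1/40
  weight(U=1) = 1/160
Total weight = 1/40 + 1/160 = 1/32
P(U=0 | obs) = 1/40 / 1/32 = 4/5
P(U=1 | obs) = 1/160 / 1/32 = 1/5
argmax = 0

argmax_v P(U = v | obs) = 0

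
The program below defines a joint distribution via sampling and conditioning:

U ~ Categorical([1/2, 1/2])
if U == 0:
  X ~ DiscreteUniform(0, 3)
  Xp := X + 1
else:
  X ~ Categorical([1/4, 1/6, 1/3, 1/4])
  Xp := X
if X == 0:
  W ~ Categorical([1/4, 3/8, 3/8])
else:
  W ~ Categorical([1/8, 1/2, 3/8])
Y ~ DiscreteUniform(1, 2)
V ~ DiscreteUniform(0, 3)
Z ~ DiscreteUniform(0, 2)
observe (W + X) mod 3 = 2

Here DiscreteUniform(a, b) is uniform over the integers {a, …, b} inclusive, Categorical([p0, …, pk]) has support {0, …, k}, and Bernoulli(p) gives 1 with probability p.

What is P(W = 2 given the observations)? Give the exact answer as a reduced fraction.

P(W = 2 | obs) = 4/7

Enumerate traces; 192 have nonzero weight after conditioning:
  (U=0, X=0, W=2, Y=1, V=0, Z=0) weight 1/512
  (U=0, X=0, W=2, Y=1, V=0, Z=1) weight 1/512
  (U=0, X=0, W=2, Y=1, V=0, Z=2) weight 1/512
  (U=0, X=0, W=2, Y=1, V=1, Z=0) weight 1/512
  (U=0, X=0, W=2, Y=1, V=1, Z=1) weight 1/512
  (U=0, X=0, W=2, Y=1, V=1, Z=2) weight 1/512
  (U=0, X=0, W=2, Y=1, V=2, Z=0) weight 1/512
  (U=0, X=0, W=2, Y=1, V=2, Z=1) weight 1/512
  (U=0, X=1, W=1, Y=1, V=0, Z=0) weight 1/384
  (U=0, X=2, W=0, Y=1, V=0, Z=0) weight 1/1536
  … 182 more
Group by W:
  weight(W=0) = 7/192
  weight(W=1) = 5/48
  weight(W=2) = 3/16
Total weight = 7/192 + 5/48 + 3/16 = 21/64
P(W=0 | obs) = 7/192 / 21/64 = 1/9
P(W=1 | obs) = 5/48 / 21/64 = 20/63
P(W=2 | obs) = 3/16 / 21/64 = 4/7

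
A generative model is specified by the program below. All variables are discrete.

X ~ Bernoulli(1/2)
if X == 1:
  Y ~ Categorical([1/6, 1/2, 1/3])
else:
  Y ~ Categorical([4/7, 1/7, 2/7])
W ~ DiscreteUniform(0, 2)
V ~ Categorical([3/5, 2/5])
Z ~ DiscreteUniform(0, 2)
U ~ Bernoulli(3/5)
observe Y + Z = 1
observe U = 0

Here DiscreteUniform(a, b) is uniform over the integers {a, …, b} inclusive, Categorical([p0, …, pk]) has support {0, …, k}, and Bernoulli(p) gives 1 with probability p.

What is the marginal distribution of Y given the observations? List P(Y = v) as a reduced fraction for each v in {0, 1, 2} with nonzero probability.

Enumerate traces; 24 have nonzero weight after conditioning:
  (X=0, Y=0, W=0, V=0, Z=1, U=0) weight 4/525
  (X=0, Y=0, W=0, V=1, Z=1, U=0) weight 8/1575
  (X=0, Y=0, W=1, V=0, Z=1, U=0) weight 4/525
  (X=0, Y=0, W=1, V=1, Z=1, U=0) weight 8/1575
  (X=0, Y=0, W=2, V=0, Z=1, U=0) weight 4/525
  (X=0, Y=0, W=2, V=1, Z=1, U=0) weight 8/1575
  (X=0, Y=1, W=0, V=0, Z=0, U=0) weight 1/525
  (X=0, Y=1, W=0, V=1, Z=0, U=0) weight 2/1575
  … 16 more
Group by Y:
  weight(Y=0) = 31/630
  weight(Y=1) = 3/70
Total weight = 31/630 + 3/70 = 29/315
P(Y=0 | obs) = 31/630 / 29/315 = 31/58
P(Y=1 | obs) = 3/70 / 29/315 = 27/58

P(Y=0) = 31/58, P(Y=1) = 27/58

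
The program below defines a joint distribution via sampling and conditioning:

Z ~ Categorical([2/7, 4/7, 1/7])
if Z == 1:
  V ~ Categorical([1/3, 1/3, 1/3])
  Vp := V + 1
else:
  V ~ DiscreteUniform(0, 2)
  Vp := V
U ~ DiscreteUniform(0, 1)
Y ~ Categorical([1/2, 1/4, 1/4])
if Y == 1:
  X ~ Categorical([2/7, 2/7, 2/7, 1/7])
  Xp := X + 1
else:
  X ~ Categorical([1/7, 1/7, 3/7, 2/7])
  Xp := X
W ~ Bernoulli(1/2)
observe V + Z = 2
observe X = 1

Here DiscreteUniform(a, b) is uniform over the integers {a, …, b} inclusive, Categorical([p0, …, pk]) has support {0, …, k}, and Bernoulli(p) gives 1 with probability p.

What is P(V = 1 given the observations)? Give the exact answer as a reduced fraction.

Enumerate traces; 36 have nonzero weight after conditioning:
  (Z=0, V=2, U=0, Y=0, X=1, W=0) weight 1/588
  (Z=0, V=2, U=0, Y=0, X=1, W=1) weight 1/588
  (Z=0, V=2, U=0, Y=1, X=1, W=0) weight 1/588
  (Z=0, V=2, U=0, Y=1, X=1, W=1) weight 1/588
  (Z=0, V=2, U=0, Y=2, X=1, W=0) weight 1/1176
  (Z=0, V=2, U=0, Y=2, X=1, W=1) weight 1/1176
  (Z=0, V=2, U=1, Y=0, X=1, W=0) weight 1/588
  (Z=0, V=2, U=1, Y=0, X=1, W=1) weight 1/588
  (Z=1, V=1, U=0, Y=0, X=1, W=0) weight 1/294
  (Z=2, V=0, U=0, Y=0, X=1, W=0) weight 1/1176
  … 26 more
Group by V:
  weight(V=0) = 5/588
  weight(V=1) = 5/147
  weight(V=2) = 5/294
Total weight = 5/588 + 5/147 + 5/294 = 5/84
P(V=0 | obs) = 5/588 / 5/84 = 1/7
P(V=1 | obs) = 5/147 / 5/84 = 4/7
P(V=2 | obs) = 5/294 / 5/84 = 2/7

P(V = 1 | obs) = 4/7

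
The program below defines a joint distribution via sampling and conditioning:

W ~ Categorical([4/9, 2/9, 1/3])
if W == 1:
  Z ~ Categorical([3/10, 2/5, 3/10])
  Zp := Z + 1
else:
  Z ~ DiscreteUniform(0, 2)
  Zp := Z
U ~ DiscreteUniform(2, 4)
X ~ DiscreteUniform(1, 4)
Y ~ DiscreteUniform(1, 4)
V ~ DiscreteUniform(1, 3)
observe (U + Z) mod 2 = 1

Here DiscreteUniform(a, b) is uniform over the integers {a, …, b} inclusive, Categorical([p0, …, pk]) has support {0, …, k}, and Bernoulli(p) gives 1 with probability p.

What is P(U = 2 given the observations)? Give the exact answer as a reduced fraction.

Enumerate traces; 576 have nonzero weight after conditioning:
  (W=0, Z=0, U=3, X=1, Y=1, V=1) weight 1/972
  (W=0, Z=0, U=3, X=1, Y=1, V=2) weight 1/972
  (W=0, Z=0, U=3, X=1, Y=1, V=3) weight 1/972
  (W=0, Z=0, U=3, X=1, Y=2, V=1) weight 1/972
  (W=0, Z=0, U=3, X=1, Y=2, V=2) weight 1/972
  (W=0, Z=0, U=3, X=1, Y=2, V=3) weight 1/972
  (W=0, Z=0, U=3, X=1, Y=3, V=1) weight 1/972
  (W=0, Z=0, U=3, X=1, Y=3, V=2) weight 1/972
  (W=0, Z=1, U=2, X=1, Y=1, V=1) weight 1/972
  (W=0, Z=1, U=4, X=1, Y=1, V=1) weight 1/972
  … 566 more
Group by U:
  weight(U=2) = 47/405
  weight(U=3) = 88/405
  weight(U=4) = 47/405
Total weight = 47/405 + 88/405 + 47/405 = 182/405
P(U=2 | obs) = 47/405 / 182/405 = 47/182
P(U=3 | obs) = 88/405 / 182/405 = 44/91
P(U=4 | obs) = 47/405 / 182/405 = 47/182

P(U = 2 | obs) = 47/182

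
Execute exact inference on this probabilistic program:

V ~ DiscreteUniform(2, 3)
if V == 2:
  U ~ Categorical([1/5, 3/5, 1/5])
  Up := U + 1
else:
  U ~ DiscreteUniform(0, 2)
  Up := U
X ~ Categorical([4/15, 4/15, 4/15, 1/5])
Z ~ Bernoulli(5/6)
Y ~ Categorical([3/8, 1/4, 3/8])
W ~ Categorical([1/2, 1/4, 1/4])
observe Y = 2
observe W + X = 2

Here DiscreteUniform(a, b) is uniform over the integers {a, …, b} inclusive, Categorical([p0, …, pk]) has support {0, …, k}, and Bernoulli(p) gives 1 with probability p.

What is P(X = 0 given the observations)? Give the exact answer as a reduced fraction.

Enumerate traces; 36 have nonzero weight after conditioning:
  (V=2, U=0, X=0, Z=0, Y=2, W=2) weight 1/2400
  (V=2, U=0, X=0, Z=1, Y=2, W=2) weight 1/480
  (V=2, U=0, X=1, Z=0, Y=2, W=1) weight 1/2400
  (V=2, U=0, X=1, Z=1, Y=2, W=1) weight 1/480
  (V=2, U=0, X=2, Z=0, Y=2, W=0) weight 1/1200
  (V=2, U=0, X=2, Z=1, Y=2, W=0) weight 1/240
  (V=2, U=1, X=0, Z=0, Y=2, W=2) weight 1/800
  (V=2, U=1, X=0, Z=1, Y=2, W=2) weight 1/160
  … 28 more
Group by X:
  weight(X=0) = 1/40
  weight(X=1) = 1/40
  weight(X=2) = 1/20
Total weight = 1/40 + 1/40 + 1/20 = 1/10
P(X=0 | obs) = 1/40 / 1/10 = 1/4
P(X=1 | obs) = 1/40 / 1/10 = 1/4
P(X=2 | obs) = 1/20 / 1/10 = 1/2

P(X = 0 | obs) = 1/4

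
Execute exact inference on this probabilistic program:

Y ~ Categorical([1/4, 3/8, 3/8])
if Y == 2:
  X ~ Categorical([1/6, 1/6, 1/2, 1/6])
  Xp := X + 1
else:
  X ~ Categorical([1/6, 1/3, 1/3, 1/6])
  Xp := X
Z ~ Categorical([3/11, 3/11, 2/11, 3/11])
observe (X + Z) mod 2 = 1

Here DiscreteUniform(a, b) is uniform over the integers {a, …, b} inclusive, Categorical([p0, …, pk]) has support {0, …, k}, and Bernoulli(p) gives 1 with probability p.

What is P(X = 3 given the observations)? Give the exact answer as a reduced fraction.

Enumerate traces; 24 have nonzero weight after conditioning:
  (Y=0, X=0, Z=1) weight 1/88
  (Y=0, X=0, Z=3) weight 1/88
  (Y=0, X=1, Z=0) weight 1/44
  (Y=0, X=1, Z=2) weight 1/66
  (Y=0, X=2, Z=1) weight 1/44
  (Y=0, X=2, Z=3) weight 1/44
  (Y=0, X=3, Z=0) weight 1/88
  (Y=0, X=3, Z=2) weight 1/132
  … 16 more
Group by X:
  weight(X=0) = 1/11
  weight(X=1) = 65/528
  weight(X=2) = 19/88
  weight(X=3) = 5/66
Total weight = 1/11 + 65/528 + 19/88 + 5/66 = 89/176
P(X=0 | obs) = 1/11 / 89/176 = 16/89
P(X=1 | obs) = 65/528 / 89/176 = 65/267
P(X=2 | obs) = 19/88 / 89/176 = 38/89
P(X=3 | obs) = 5/66 / 89/176 = 40/267

P(X = 3 | obs) = 40/267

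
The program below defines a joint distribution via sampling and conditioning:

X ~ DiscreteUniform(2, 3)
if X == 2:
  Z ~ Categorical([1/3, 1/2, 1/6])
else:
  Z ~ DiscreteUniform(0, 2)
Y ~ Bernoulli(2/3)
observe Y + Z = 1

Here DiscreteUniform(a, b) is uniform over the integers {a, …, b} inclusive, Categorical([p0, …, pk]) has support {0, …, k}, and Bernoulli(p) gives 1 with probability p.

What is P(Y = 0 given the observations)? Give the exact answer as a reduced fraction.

P(Y = 0 | obs) = 5/13

Enumerate traces; 4 have nonzero weight after conditioning:
  (X=2, Z=0, Y=1) weight 1/9
  (X=2, Z=1, Y=0) weight 1/12
  (X=3, Z=0, Y=1) weight 1/9
  (X=3, Z=1, Y=0) weight 1/18
Group by Y:
  weight(Y=0) = 5/36
  weight(Y=1) = 2/9
Total weight = 5/36 + 2/9 = 13/36
P(Y=0 | obs) = 5/36 / 13/36 = 5/13
P(Y=1 | obs) = 2/9 / 13/36 = 8/13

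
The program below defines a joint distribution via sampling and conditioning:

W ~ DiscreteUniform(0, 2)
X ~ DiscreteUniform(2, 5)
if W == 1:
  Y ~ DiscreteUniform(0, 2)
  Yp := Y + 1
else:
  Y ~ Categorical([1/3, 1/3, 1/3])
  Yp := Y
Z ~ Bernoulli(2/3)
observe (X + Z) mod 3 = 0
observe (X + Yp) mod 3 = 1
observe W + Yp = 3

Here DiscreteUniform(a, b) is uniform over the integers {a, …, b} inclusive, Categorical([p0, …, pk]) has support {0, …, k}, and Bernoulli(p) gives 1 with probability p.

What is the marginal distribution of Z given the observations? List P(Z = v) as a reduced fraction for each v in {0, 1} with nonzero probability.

P(Z=0) = 1/5, P(Z=1) = 4/5

Enumerate traces; 3 have nonzero weight after conditioning:
  (W=1, X=2, Y=1, Z=1) weight 1/54
  (W=1, X=5, Y=1, Z=1) weight 1/54
  (W=2, X=3, Y=1, Z=0) weight 1/108
Group by Z:
  weight(Z=0) = 1/108
  weight(Z=1) = 1/27
Total weight = 1/108 + 1/27 = 5/108
P(Z=0 | obs) = 1/108 / 5/108 = 1/5
P(Z=1 | obs) = 1/27 / 5/108 = 4/5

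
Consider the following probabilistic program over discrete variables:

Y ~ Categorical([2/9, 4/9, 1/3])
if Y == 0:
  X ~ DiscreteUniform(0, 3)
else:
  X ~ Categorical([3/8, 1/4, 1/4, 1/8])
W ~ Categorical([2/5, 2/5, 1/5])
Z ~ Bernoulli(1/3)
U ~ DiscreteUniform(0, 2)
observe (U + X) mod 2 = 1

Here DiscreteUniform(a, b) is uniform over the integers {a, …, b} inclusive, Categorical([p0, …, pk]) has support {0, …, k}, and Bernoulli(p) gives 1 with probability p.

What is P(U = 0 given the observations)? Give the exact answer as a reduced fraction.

Enumerate traces; 108 have nonzero weight after conditioning:
  (Y=0, X=0, W=0, Z=0, U=1) weight 2/405
  (Y=0, X=0, W=0, Z=1, U=1) weight 1/405
  (Y=0, X=0, W=1, Z=0, U=1) weight 2/405
  (Y=0, X=0, W=1, Z=1, U=1) weight 1/405
  (Y=0, X=0, W=2, Z=0, U=1) weight 1/405
  (Y=0, X=0, W=2, Z=1, U=1) weight 1/810
  (Y=0, X=1, W=0, Z=0, U=0) weight 2/405
  (Y=0, X=1, W=0, Z=0, U=2) weight 2/405
  … 100 more
Group by U:
  weight(U=0) = 29/216
  weight(U=1) = 43/216
  weight(U=2) = 29/216
Total weight = 29/216 + 43/216 + 29/216 = 101/216
P(U=0 | obs) = 29/216 / 101/216 = 29/101
P(U=1 | obs) = 43/216 / 101/216 = 43/101
P(U=2 | obs) = 29/216 / 101/216 = 29/101

P(U = 0 | obs) = 29/101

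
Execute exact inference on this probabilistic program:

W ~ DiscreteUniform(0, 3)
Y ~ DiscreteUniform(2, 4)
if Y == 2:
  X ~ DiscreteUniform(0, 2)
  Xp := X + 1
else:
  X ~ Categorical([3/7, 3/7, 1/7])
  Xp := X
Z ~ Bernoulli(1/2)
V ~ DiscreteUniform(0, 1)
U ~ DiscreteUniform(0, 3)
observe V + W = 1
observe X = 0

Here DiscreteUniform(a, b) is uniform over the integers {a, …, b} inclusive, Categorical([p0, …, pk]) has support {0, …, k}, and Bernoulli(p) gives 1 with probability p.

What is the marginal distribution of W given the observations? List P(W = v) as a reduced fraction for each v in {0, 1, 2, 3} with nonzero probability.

Enumerate traces; 48 have nonzero weight after conditioning:
  (W=0, Y=2, X=0, Z=0, V=1, U=0) weight 1/576
  (W=0, Y=2, X=0, Z=0, V=1, U=1) weight 1/576
  (W=0, Y=2, X=0, Z=0, V=1, U=2) weight 1/576
  (W=0, Y=2, X=0, Z=0, V=1, U=3) weight 1/576
  (W=0, Y=2, X=0, Z=1, V=1, U=0) weight 1/576
  (W=0, Y=2, X=0, Z=1, V=1, U=1) weight 1/576
  (W=0, Y=2, X=0, Z=1, V=1, U=2) weight 1/576
  (W=0, Y=2, X=0, Z=1, V=1, U=3) weight 1/576
  (W=1, Y=2, X=0, Z=0, V=0, U=0) weight 1/576
  … 39 more
Group by W:
  weight(W=0) = 25/504
  weight(W=1) = 25/504
Total weight = 25/504 + 25/504 = 25/252
P(W=0 | obs) = 25/504 / 25/252 = 1/2
P(W=1 | obs) = 25/504 / 25/252 = 1/2

P(W=0) = 1/2, P(W=1) = 1/2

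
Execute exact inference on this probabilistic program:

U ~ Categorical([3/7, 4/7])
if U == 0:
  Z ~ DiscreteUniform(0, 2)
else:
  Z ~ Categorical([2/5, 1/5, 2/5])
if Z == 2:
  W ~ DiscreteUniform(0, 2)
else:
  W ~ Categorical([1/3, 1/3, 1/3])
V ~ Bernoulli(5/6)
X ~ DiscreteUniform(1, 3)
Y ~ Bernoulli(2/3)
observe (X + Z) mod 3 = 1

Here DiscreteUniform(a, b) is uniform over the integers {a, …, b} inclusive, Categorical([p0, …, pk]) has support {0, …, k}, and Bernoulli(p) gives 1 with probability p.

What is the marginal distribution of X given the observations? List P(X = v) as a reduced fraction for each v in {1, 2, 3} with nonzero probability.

Enumerate traces; 72 have nonzero weight after conditioning:
  (U=0, Z=0, W=0, V=0, X=1, Y=0) weight 1/1134
  (U=0, Z=0, W=0, V=0, X=1, Y=1) weight 1/567
  (U=0, Z=0, W=0, V=1, X=1, Y=0) weight 5/1134
  (U=0, Z=0, W=0, V=1, X=1, Y=1) weight 5/567
  (U=0, Z=0, W=1, V=0, X=1, Y=0) weight 1/1134
  (U=0, Z=0, W=1, V=0, X=1, Y=1) weight 1/567
  (U=0, Z=0, W=1, V=1, X=1, Y=0) weight 5/1134
  (U=0, Z=0, W=1, V=1, X=1, Y=1) weight 5/567
  (U=0, Z=1, W=0, V=0, X=3, Y=0) weight 1/1134
  (U=0, Z=2, W=0, V=0, X=2, Y=0) weight 1/1134
  … 62 more
Group by X:
  weight(X=1) = 13/105
  weight(X=2) = 13/105
  weight(X=3) = 3/35
Total weight = 13/105 + 13/105 + 3/35 = 1/3
P(X=1 | obs) = 13/105 / 1/3 = 13/35
P(X=2 | obs) = 13/105 / 1/3 = 13/35
P(X=3 | obs) = 3/35 / 1/3 = 9/35

P(X=1) = 13/35, P(X=2) = 13/35, P(X=3) = 9/35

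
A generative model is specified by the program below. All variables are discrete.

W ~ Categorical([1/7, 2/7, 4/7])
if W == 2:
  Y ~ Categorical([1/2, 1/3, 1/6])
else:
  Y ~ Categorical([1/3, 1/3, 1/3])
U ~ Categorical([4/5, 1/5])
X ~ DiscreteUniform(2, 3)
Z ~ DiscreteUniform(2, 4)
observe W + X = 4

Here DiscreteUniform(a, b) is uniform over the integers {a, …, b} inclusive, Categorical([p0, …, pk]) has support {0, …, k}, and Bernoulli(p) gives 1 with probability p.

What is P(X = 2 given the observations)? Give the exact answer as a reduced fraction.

P(X = 2 | obs) = 2/3

Enumerate traces; 36 have nonzero weight after conditioning:
  (W=1, Y=0, U=0, X=3, Z=2) weight 4/315
  (W=1, Y=0, U=0, X=3, Z=3) weight 4/315
  (W=1, Y=0, U=0, X=3, Z=4) weight 4/315
  (W=1, Y=0, U=1, X=3, Z=2) weight 1/315
  (W=1, Y=0, U=1, X=3, Z=3) weight 1/315
  (W=1, Y=0, U=1, X=3, Z=4) weight 1/315
  (W=1, Y=1, U=0, X=3, Z=2) weight 4/315
  (W=1, Y=1, U=0, X=3, Z=3) weight 4/315
  (W=2, Y=0, U=0, X=2, Z=2) weight 4/105
  … 27 more
Group by X:
  weight(X=2) = 2/7
  weight(X=3) = 1/7
Total weight = 2/7 + 1/7 = 3/7
P(X=2 | obs) = 2/7 / 3/7 = 2/3
P(X=3 | obs) = 1/7 / 3/7 = 1/3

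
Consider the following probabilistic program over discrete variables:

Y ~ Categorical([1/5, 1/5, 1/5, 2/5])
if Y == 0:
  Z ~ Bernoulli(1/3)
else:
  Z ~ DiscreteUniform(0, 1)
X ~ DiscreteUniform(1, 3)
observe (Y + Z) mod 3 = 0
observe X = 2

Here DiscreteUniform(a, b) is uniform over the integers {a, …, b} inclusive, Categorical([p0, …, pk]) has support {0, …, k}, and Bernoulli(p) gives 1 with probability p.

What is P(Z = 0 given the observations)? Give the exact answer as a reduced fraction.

Enumerate traces; 3 have nonzero weight after conditioning:
  (Y=0, Z=0, X=2) weight 2/45
  (Y=2, Z=1, X=2) weight 1/30
  (Y=3, Z=0, X=2) weight 1/15
Group by Z:
  weight(Z=0) = 1/9
  weight(Z=1) = 1/30
Total weight = 1/9 + 1/30 = 13/90
P(Z=0 | obs) = 1/9 / 13/90 = 10/13
P(Z=1 | obs) = 1/30 / 13/90 = 3/13

P(Z = 0 | obs) = 10/13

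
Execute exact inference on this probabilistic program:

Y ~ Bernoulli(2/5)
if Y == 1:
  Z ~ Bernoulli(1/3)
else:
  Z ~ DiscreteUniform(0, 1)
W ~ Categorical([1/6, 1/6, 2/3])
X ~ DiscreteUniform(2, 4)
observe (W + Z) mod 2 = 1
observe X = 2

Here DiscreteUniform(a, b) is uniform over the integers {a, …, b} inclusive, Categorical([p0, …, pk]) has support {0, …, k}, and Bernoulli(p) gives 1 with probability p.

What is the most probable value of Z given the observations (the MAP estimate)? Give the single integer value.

Enumerate traces; 6 have nonzero weight after conditioning:
  (Y=0, Z=0, W=1, X=2) weight 1/60
  (Y=0, Z=1, W=0, X=2) weight 1/60
  (Y=0, Z=1, W=2, X=2) weight 1/15
  (Y=1, Z=0, W=1, X=2) weight 2/135
  (Y=1, Z=1, W=0, X=2) weight 1/135
  (Y=1, Z=1, W=2, X=2) weight 4/135
Group by Z:
  weight(Z=0) = 17/540
  weight(Z=1) = 13/108
Total weight = 17/540 + 13/108 = 41/270
P(Z=0 | obs) = 17/540 / 41/270 = 17/82
P(Z=1 | obs) = 13/108 / 41/270 = 65/82
argmax = 1

argmax_v P(Z = v | obs) = 1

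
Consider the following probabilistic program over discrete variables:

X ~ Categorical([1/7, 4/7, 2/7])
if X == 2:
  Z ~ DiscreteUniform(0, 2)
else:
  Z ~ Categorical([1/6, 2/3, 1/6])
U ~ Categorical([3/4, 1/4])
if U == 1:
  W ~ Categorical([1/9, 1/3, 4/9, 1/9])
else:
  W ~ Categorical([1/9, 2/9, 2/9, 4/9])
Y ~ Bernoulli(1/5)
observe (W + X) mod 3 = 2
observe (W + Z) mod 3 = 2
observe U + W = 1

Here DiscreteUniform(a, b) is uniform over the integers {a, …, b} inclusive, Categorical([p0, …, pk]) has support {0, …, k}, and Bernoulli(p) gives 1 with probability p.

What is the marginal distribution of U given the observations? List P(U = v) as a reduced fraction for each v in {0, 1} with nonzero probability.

P(U=0) = 24/25, P(U=1) = 1/25

Enumerate traces; 4 have nonzero weight after conditioning:
  (X=1, Z=1, U=0, W=1, Y=0) weight 16/315
  (X=1, Z=1, U=0, W=1, Y=1) weight 4/315
  (X=2, Z=2, U=1, W=0, Y=0) weight 2/945
  (X=2, Z=2, U=1, W=0, Y=1) weight 1/1890
Group by U:
  weight(U=0) = 4/63
  weight(U=1) = 1/378
Total weight = 4/63 + 1/378 = 25/378
P(U=0 | obs) = 4/63 / 25/378 = 24/25
P(U=1 | obs) = 1/378 / 25/378 = 1/25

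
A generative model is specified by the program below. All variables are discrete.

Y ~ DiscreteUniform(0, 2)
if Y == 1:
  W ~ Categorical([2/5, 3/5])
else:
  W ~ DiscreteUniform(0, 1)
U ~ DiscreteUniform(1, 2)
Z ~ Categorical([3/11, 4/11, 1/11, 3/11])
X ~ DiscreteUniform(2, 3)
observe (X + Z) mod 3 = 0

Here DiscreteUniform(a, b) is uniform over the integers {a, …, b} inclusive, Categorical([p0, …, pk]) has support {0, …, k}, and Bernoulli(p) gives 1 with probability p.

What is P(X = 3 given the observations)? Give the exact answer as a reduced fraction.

Enumerate traces; 36 have nonzero weight after conditioning:
  (Y=0, W=0, U=1, Z=0, X=3) weight 1/88
  (Y=0, W=0, U=1, Z=1, X=2) weight 1/66
  (Y=0, W=0, U=1, Z=3, X=3) weight 1/88
  (Y=0, W=0, U=2, Z=0, X=3) weight 1/88
  (Y=0, W=0, U=2, Z=1, X=2) weight 1/66
  (Y=0, W=0, U=2, Z=3, X=3) weight 1/88
  (Y=0, W=1, U=1, Z=0, X=3) weight 1/88
  (Y=0, W=1, U=1, Z=1, X=2) weight 1/66
  … 28 more
Group by X:
  weight(X=2) = 2/11
  weight(X=3) = 3/11
Total weight = 2/11 + 3/11 = 5/11
P(X=2 | obs) = 2/11 / 5/11 = 2/5
P(X=3 | obs) = 3/11 / 5/11 = 3/5

P(X = 3 | obs) = 3/5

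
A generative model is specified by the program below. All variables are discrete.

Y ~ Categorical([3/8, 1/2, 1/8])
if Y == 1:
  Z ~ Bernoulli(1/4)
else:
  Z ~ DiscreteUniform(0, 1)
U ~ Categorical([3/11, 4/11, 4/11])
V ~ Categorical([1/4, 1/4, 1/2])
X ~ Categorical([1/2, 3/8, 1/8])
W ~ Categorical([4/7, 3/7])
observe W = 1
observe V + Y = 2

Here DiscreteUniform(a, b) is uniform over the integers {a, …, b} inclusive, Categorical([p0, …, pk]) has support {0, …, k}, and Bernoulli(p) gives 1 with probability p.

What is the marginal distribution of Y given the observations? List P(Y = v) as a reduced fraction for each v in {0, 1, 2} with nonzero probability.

Enumerate traces; 54 have nonzero weight after conditioning:
  (Y=0, Z=0, U=0, V=2, X=0, W=1) weight 27/4928
  (Y=0, Z=0, U=0, V=2, X=1, W=1) weight 81/19712
  (Y=0, Z=0, U=0, V=2, X=2, W=1) weight 27/19712
  (Y=0, Z=0, U=1, V=2, X=0, W=1) weight 9/1232
  (Y=0, Z=0, U=1, V=2, X=1, W=1) weight 27/4928
  (Y=0, Z=0, U=1, V=2, X=2, W=1) weight 9/4928
  (Y=0, Z=0, U=2, V=2, X=0, W=1) weight 9/1232
  (Y=0, Z=0, U=2, V=2, X=1, W=1) weight 27/4928
  (Y=1, Z=0, U=0, V=1, X=0, W=1) weight 27/4928
  (Y=2, Z=0, U=0, V=0, X=0, W=1) weight 9/9856
  … 44 more
Group by Y:
  weight(Y=0) = 9/112
  weight(Y=1) = 3/56
  weight(Y=2) = 3/224
Total weight = 9/112 + 3/56 + 3/224 = 33/224
P(Y=0 | obs) = 9/112 / 33/224 = 6/11
P(Y=1 | obs) = 3/56 / 33/224 = 4/11
P(Y=2 | obs) = 3/224 / 33/224 = 1/11

P(Y=0) = 6/11, P(Y=1) = 4/11, P(Y=2) = 1/11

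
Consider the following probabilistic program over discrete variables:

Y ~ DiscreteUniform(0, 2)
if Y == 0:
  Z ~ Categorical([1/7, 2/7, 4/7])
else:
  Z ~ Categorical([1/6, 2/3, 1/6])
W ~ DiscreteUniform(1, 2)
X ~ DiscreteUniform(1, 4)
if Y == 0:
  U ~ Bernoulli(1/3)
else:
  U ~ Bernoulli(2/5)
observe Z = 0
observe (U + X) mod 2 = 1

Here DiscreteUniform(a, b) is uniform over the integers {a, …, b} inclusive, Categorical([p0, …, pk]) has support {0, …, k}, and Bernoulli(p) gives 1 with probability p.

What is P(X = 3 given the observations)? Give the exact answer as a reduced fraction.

Enumerate traces; 24 have nonzero weight after conditioning:
  (Y=0, Z=0, W=1, X=1, U=0) weight 1/252
  (Y=0, Z=0, W=1, X=2, U=1) weight 1/504
  (Y=0, Z=0, W=1, X=3, U=0) weight 1/252
  (Y=0, Z=0, W=1, X=4, U=1) weight 1/504
  (Y=0, Z=0, W=2, X=1, U=0) weight 1/252
  (Y=0, Z=0, W=2, X=2, U=1) weight 1/504
  (Y=0, Z=0, W=2, X=3, U=0) weight 1/252
  (Y=0, Z=0, W=2, X=4, U=1) weight 1/504
  … 16 more
Group by X:
  weight(X=1) = 31/1260
  weight(X=2) = 19/1260
  weight(X=3) = 31/1260
  weight(X=4) = 19/1260
Total weight = 31/1260 + 19/1260 + 31/1260 + 19/1260 = 5/63
P(X=1 | obs) = 31/1260 / 5/63 = 31/100
P(X=2 | obs) = 19/1260 / 5/63 = 19/100
P(X=3 | obs) = 31/1260 / 5/63 = 31/100
P(X=4 | obs) = 19/1260 / 5/63 = 19/100

P(X = 3 | obs) = 31/100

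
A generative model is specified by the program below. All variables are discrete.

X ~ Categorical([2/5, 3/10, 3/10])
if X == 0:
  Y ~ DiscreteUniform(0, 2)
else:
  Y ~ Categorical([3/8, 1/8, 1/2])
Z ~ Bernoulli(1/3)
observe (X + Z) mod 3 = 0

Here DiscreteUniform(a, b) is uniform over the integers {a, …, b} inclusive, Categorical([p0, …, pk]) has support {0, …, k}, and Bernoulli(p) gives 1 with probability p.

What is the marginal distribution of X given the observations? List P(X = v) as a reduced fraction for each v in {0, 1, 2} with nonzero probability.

P(X=0) = 8/11, P(X=2) = 3/11

Enumerate traces; 6 have nonzero weight after conditioning:
  (X=0, Y=0, Z=0) weight 4/45
  (X=0, Y=1, Z=0) weight 4/45
  (X=0, Y=2, Z=0) weight 4/45
  (X=2, Y=0, Z=1) weight 3/80
  (X=2, Y=1, Z=1) weight 1/80
  (X=2, Y=2, Z=1) weight 1/20
Group by X:
  weight(X=0) = 4/15
  weight(X=2) = 1/10
Total weight = 4/15 + 1/10 = 11/30
P(X=0 | obs) = 4/15 / 11/30 = 8/11
P(X=2 | obs) = 1/10 / 11/30 = 3/11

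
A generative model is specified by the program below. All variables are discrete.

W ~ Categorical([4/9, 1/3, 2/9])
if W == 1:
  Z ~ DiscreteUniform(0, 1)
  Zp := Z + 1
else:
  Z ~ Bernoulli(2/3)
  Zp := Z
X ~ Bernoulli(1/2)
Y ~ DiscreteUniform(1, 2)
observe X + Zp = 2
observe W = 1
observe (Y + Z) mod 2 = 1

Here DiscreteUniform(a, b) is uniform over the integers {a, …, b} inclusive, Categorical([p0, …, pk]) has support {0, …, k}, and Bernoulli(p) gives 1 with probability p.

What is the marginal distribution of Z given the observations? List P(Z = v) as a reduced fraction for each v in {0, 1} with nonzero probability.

P(Z=0) = 1/2, P(Z=1) = 1/2

Enumerate traces; 2 have nonzero weight after conditioning:
  (W=1, Z=0, X=1, Y=1) weight 1/24
  (W=1, Z=1, X=0, Y=2) weight 1/24
Group by Z:
  weight(Z=0) = 1/24
  weight(Z=1) = 1/24
Total weight = 1/24 + 1/24 = 1/12
P(Z=0 | obs) = 1/24 / 1/12 = 1/2
P(Z=1 | obs) = 1/24 / 1/12 = 1/2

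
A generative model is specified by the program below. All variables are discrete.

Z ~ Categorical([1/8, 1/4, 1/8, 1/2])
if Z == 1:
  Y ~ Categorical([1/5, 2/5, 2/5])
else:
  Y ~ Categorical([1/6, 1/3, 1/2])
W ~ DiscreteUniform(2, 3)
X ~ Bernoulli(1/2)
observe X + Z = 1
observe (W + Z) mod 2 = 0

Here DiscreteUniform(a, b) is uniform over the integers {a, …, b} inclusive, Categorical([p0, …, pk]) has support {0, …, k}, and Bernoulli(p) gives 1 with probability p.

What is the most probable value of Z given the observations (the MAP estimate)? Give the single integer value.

Enumerate traces; 6 have nonzero weight after conditioning:
  (Z=0, Y=0, W=2, X=1) weight 1/192
  (Z=0, Y=1, W=2, X=1) weight 1/96
  (Z=0, Y=2, W=2, X=1) weight 1/64
  (Z=1, Y=0, W=3, X=0) weight 1/80
  (Z=1, Y=1, W=3, X=0) weight 1/40
  (Z=1, Y=2, W=3, X=0) weight 1/40
Group by Z:
  weight(Z=0) = 1/32
  weight(Z=1) = 1/16
Total weight = 1/32 + 1/16 = 3/32
P(Z=0 | obs) = 1/32 / 3/32 = 1/3
P(Z=1 | obs) = 1/16 / 3/32 = 2/3
argmax = 1

argmax_v P(Z = v | obs) = 1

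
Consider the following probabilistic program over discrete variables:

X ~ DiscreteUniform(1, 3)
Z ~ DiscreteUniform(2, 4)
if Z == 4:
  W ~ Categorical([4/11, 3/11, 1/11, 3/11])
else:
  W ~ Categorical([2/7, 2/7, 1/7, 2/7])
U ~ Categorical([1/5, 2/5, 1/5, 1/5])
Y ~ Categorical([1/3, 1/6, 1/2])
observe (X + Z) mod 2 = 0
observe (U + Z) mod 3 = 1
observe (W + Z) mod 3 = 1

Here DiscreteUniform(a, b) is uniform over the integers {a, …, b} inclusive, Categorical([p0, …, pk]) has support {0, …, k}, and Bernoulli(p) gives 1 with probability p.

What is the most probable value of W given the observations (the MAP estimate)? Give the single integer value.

Enumerate traces; 21 have nonzero weight after conditioning:
  (X=1, Z=3, W=1, U=1, Y=0) weight 4/945
  (X=1, Z=3, W=1, U=1, Y=1) weight 2/945
  (X=1, Z=3, W=1, U=1, Y=2) weight 2/315
  (X=2, Z=2, W=2, U=2, Y=0) weight 1/945
  (X=2, Z=2, W=2, U=2, Y=1) weight 1/1890
  (X=2, Z=2, W=2, U=2, Y=2) weight 1/630
  (X=2, Z=4, W=0, U=0, Y=0) weight 4/1485
  (X=2, Z=4, W=0, U=0, Y=1) weight 2/1485
  (X=2, Z=4, W=3, U=0, Y=0) weight 1/495
  … 12 more
Group by W:
  weight(W=0) = 8/495
  weight(W=1) = 8/315
  weight(W=2) = 1/315
  weight(W=3) = 2/165
Total weight = 8/495 + 8/315 + 1/315 + 2/165 = 197/3465
P(W=0 | obs) = 8/495 / 197/3465 = 56/197
P(W=1 | obs) = 8/315 / 197/3465 = 88/197
P(W=2 | obs) = 1/315 / 197/3465 = 11/197
P(W=3 | obs) = 2/165 / 197/3465 = 42/197
argmax = 1

argmax_v P(W = v | obs) = 1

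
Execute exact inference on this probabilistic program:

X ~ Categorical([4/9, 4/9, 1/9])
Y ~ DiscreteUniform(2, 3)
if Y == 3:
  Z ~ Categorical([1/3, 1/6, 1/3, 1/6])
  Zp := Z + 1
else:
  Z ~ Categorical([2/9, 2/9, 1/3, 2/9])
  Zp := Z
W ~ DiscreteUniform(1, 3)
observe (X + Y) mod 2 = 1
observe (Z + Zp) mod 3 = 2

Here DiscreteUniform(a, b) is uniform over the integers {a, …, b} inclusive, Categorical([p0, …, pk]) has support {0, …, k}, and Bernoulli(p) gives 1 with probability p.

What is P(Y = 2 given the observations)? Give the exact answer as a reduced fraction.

Enumerate traces; 9 have nonzero weight after conditioning:
  (X=0, Y=3, Z=2, W=1) weight 2/81
  (X=0, Y=3, Z=2, W=2) weight 2/81
  (X=0, Y=3, Z=2, W=3) weight 2/81
  (X=1, Y=2, Z=1, W=1) weight 4/243
  (X=1, Y=2, Z=1, W=2) weight 4/243
  (X=1, Y=2, Z=1, W=3) weight 4/243
  (X=2, Y=3, Z=2, W=1) weight 1/162
  (X=2, Y=3, Z=2, W=2) weight 1/162
  … 1 more
Group by Y:
  weight(Y=2) = 4/81
  weight(Y=3) = 5/54
Total weight = 4/81 + 5/54 = 23/162
P(Y=2 | obs) = 4/81 / 23/162 = 8/23
P(Y=3 | obs) = 5/54 / 23/162 = 15/23

P(Y = 2 | obs) = 8/23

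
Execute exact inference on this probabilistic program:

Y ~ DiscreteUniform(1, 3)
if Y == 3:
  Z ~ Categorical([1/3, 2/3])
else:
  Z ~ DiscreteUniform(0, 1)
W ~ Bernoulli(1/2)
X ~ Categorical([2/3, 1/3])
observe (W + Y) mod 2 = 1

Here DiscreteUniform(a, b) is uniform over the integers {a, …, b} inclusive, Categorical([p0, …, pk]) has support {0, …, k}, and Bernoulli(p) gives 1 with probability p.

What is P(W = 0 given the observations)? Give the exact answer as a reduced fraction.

Enumerate traces; 12 have nonzero weight after conditioning:
  (Y=1, Z=0, W=0, X=0) weight 1/18
  (Y=1, Z=0, W=0, X=1) weight 1/36
  (Y=1, Z=1, W=0, X=0) weight 1/18
  (Y=1, Z=1, W=0, X=1) weight 1/36
  (Y=2, Z=0, W=1, X=0) weight 1/18
  (Y=2, Z=0, W=1, X=1) weight 1/36
  (Y=2, Z=1, W=1, X=0) weight 1/18
  (Y=2, Z=1, W=1, X=1) weight 1/36
  … 4 more
Group by W:
  weight(W=0) = 1/3
  weight(W=1) = 1/6
Total weight = 1/3 + 1/6 = 1/2
P(W=0 | obs) = 1/3 / 1/2 = 2/3
P(W=1 | obs) = 1/6 / 1/2 = 1/3

P(W = 0 | obs) = 2/3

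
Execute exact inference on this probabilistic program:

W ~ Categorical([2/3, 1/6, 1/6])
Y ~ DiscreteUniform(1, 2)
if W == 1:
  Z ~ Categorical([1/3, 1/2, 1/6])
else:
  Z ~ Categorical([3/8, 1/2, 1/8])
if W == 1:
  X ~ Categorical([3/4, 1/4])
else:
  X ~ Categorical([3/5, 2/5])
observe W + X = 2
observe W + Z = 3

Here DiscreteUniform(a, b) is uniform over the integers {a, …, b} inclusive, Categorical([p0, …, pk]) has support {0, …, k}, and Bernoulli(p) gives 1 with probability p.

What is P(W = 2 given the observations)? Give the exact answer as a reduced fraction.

Enumerate traces; 4 have nonzero weight after conditioning:
  (W=1, Y=1, Z=2, X=1) weight 1/288
  (W=1, Y=2, Z=2, X=1) weight 1/288
  (W=2, Y=1, Z=1, X=0) weight 1/40
  (W=2, Y=2, Z=1, X=0) weight 1/40
Group by W:
  weight(W=1) = 1/144
  weight(W=2) = 1/20
Total weight = 1/144 + 1/20 = 41/720
P(W=1 | obs) = 1/144 / 41/720 = 5/41
P(W=2 | obs) = 1/20 / 41/720 = 36/41

P(W = 2 | obs) = 36/41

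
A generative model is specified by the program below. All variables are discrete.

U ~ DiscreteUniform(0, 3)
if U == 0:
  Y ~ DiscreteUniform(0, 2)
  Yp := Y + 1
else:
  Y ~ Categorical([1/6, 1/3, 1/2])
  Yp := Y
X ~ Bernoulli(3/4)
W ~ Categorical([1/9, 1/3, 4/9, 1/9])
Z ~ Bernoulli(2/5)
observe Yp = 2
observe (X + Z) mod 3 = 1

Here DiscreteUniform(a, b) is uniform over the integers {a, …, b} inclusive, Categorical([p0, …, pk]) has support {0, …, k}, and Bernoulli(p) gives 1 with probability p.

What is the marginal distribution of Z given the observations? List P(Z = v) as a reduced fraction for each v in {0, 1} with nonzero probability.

Enumerate traces; 32 have nonzero weight after conditioning:
  (U=0, Y=1, X=0, W=0, Z=1) weight 1/1080
  (U=0, Y=1, X=0, W=1, Z=1) weight 1/360
  (U=0, Y=1, X=0, W=2, Z=1) weight 1/270
  (U=0, Y=1, X=0, W=3, Z=1) weight 1/1080
  (U=0, Y=1, X=1, W=0, Z=0) weight 1/240
  (U=0, Y=1, X=1, W=1, Z=0) weight 1/80
  (U=0, Y=1, X=1, W=2, Z=0) weight 1/60
  (U=0, Y=1, X=1, W=3, Z=0) weight 1/240
  … 24 more
Group by Z:
  weight(Z=0) = 33/160
  weight(Z=1) = 11/240
Total weight = 33/160 + 11/240 = 121/480
P(Z=0 | obs) = 33/160 / 121/480 = 9/11
P(Z=1 | obs) = 11/240 / 121/480 = 2/11

P(Z=0) = 9/11, P(Z=1) = 2/11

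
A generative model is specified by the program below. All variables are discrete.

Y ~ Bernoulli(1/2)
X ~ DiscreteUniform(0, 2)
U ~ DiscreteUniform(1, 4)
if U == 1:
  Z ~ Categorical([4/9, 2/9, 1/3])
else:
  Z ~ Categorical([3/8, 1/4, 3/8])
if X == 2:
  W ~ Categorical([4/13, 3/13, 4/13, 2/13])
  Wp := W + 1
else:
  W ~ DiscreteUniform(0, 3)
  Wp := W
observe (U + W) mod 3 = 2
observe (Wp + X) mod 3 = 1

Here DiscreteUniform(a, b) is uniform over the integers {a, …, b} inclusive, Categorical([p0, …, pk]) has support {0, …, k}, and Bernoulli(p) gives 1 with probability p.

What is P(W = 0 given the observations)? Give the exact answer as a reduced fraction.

P(W = 0 | obs) = 13/76

Enumerate traces; 36 have nonzero weight after conditioning:
  (Y=0, X=0, U=1, Z=0, W=1) weight 1/216
  (Y=0, X=0, U=1, Z=1, W=1) weight 1/432
  (Y=0, X=0, U=1, Z=2, W=1) weight 1/288
  (Y=0, X=0, U=4, Z=0, W=1) weight 1/256
  (Y=0, X=0, U=4, Z=1, W=1) weight 1/384
  (Y=0, X=0, U=4, Z=2, W=1) weight 1/256
  (Y=0, X=1, U=2, Z=0, W=0) weight 1/256
  (Y=0, X=1, U=2, Z=0, W=3) weight 1/256
  … 28 more
Group by W:
  weight(W=0) = 1/48
  weight(W=1) = 25/312
  weight(W=3) = 1/48
Total weight = 1/48 + 25/312 + 1/48 = 19/156
P(W=0 | obs) = 1/48 / 19/156 = 13/76
P(W=1 | obs) = 25/312 / 19/156 = 25/38
P(W=3 | obs) = 1/48 / 19/156 = 13/76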